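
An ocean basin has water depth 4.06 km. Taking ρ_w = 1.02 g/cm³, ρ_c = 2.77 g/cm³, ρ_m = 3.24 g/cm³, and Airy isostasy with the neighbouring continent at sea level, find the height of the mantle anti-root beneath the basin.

15.1 km

In Airy isostatic equilibrium: replacing crust with seawater at the top is compensated by replacing crust with mantle at the base: d (ρ_c − ρ_w) = a (ρ_m − ρ_c).
a = d (ρ_c − ρ_w)/(ρ_m − ρ_c) = 4.06 km × 1.75/0.47 = 15.1 km.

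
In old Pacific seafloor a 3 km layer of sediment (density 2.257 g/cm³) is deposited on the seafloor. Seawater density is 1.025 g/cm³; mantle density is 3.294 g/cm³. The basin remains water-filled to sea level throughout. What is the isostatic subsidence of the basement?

Submarine loading: the sediment displaces seawater, and the subsidence is in turn flooded, so s (ρ_m − ρ_w) = t (ρ_sed − ρ_w).
s = 3 km × (2.257 − 1.025) / (3.294 − 1.025) = 1.63 km.

1.63 km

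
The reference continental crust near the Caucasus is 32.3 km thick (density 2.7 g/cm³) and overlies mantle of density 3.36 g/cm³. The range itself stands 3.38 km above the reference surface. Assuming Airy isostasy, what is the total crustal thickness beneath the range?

Root depth r = h ρ_c / (ρ_m − ρ_c) = 3.38 km × 2.7 / 0.66 = 13.83 km.
Total thickness = T + h + r = 32.3 km + 3.38 km + 13.83 km = 49.5 km.

49.5 km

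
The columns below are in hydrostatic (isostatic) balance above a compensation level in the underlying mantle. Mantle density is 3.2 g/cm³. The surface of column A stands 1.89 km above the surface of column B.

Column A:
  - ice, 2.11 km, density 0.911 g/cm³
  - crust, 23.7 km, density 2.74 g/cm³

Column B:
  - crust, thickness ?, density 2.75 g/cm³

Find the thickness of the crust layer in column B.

21.5 km

Take the compensation level at the base of the deeper column (depth z_c below the surface of column A) and equate Σ ρ_i t_i down to z_c; mantle fills any gap and the z_c terms cancel.
Column A: 2.11×0.911 + 23.7×2.74 + (z_c − 25.81)×3.2
Column B: 1.89×0 + x×2.75 + (z_c − 1.89 − 0 − x)×3.2
The z_c×3.2 term appears on both sides and cancels. Collect the known terms of each column as K = Σ(ρt)_known − 3.2 × (depth of known layers): K_A = 66.86021 − 3.2×25.81 = −15.73179; K_B = 0 − 3.2×(1.89 + 0) = −6.048.
Balance: K_A = K_B − x×(3.2 − 2.75), so x = (K_B − K_A)/(3.2 − 2.75) = 9.68379/0.45 = 21.5 km.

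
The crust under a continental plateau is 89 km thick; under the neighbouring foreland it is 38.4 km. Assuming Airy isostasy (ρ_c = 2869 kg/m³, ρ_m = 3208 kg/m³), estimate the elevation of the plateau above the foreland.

Excess crust Δ = 89 km − 38.4 km = 50.6 km, split between elevation h and root r with h + r = Δ.
Airy balance ρ_c h = (ρ_m − ρ_c) r gives r = h ρ_c/(ρ_m − ρ_c), so h (1 + ρ_c/(ρ_m − ρ_c)) = Δ, i.e. h = Δ (ρ_m − ρ_c)/ρ_m.
h = 50.6 km × 339/3208 = 5.35 km.

5.35 km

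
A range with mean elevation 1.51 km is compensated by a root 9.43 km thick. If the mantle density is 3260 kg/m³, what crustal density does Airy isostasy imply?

ρ_c h = (ρ_m − ρ_c) r → ρ_c (h + r) = ρ_m r → ρ_c = ρ_m r / (h + r).
ρ_c = 3260 × 9.43 km / (1.51 km + 9.43 km) = 2810 kg/m³.

2810 kg/m³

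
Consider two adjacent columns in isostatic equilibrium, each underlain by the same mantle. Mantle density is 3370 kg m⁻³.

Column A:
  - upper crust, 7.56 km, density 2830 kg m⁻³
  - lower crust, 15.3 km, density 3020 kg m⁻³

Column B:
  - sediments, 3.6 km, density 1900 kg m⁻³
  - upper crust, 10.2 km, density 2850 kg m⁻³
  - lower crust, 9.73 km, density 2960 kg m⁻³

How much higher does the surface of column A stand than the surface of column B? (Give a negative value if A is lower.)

−1.53 km

For any compensation level in the mantle, the mantle terms cancel and isostasy reduces to e = (Σt_A − Σt_B) − (Σ(ρt)_A − Σ(ρt)_B) / ρ_m.
Σt_A = 22.86 km; Σt_B = 23.53 km; Σ(ρt)_A = 67600.8; Σ(ρt)_B = 64710.8 (in km·kg m⁻³).
e = (22.86 − 23.53) − (67600.8 − 64710.8) / 3370 = −1.53 km.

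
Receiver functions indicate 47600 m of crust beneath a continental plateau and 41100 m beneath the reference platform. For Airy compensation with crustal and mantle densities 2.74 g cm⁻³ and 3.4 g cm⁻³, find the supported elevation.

Excess crust Δ = 47600 m − 41100 m = 6500 m, split between elevation h and root r with h + r = Δ.
Airy balance ρ_c h = (ρ_m − ρ_c) r gives r = h ρ_c/(ρ_m − ρ_c), so h (1 + ρ_c/(ρ_m − ρ_c)) = Δ, i.e. h = Δ (ρ_m − ρ_c)/ρ_m.
h = 6500 m × 0.66/3.4 = 1260 m.

1260 m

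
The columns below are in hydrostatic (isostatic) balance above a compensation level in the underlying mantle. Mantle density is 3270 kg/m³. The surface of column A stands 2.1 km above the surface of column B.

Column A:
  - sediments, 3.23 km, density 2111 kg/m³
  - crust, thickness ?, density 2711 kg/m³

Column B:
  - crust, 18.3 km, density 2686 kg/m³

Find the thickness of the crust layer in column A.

24.7 km

Take the compensation level at the base of the deeper column (depth z_c below the surface of column A) and equate Σ ρ_i t_i down to z_c; mantle fills any gap and the z_c terms cancel.
Column A: 3.23×2111 + x×2711 + (z_c − 3.23 − x)×3270
Column B: 2.1×0 + 18.3×2686 + (z_c − 2.1 − 18.3)×3270
The z_c×3270 term appears on both sides and cancels. Collect the known terms of each column as K = Σ(ρt)_known − 3270 × (depth of known layers): K_A = 6818.53 − 3270×3.23 = −3743.57; K_B = 49153.8 − 3270×(2.1 + 18.3) = −17554.2.
Balance: K_A − x×(3270 − 2711) = K_B, so x = (K_A − K_B)/(3270 − 2711) = 13810.6/559 = 24.7 km.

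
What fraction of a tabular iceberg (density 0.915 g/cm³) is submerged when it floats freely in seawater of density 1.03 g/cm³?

0.888

Submerged fraction = ρ_obj/ρ_fluid = 0.915/1.03 = 0.888.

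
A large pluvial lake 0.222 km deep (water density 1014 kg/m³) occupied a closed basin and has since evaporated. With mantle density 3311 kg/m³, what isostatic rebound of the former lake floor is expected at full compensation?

0.068 km

u = d ρ_w/ρ_m = 0.222 km × 1014/3311 = 0.068 km.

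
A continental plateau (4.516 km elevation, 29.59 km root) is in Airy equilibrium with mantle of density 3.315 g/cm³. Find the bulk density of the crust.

ρ_c h = (ρ_m − ρ_c) r → ρ_c (h + r) = ρ_m r → ρ_c = ρ_m r / (h + r).
ρ_c = 3.315 × 29.59 km / (4.516 km + 29.59 km) = 2.88 g/cm³.

2.88 g/cm³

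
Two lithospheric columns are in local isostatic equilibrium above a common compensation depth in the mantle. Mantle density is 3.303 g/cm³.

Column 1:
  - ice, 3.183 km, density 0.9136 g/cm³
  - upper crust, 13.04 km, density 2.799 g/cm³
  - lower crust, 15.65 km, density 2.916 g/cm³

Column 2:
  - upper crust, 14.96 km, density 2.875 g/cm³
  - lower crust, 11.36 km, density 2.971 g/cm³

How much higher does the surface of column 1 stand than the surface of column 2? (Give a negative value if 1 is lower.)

For any compensation level in the mantle, the mantle terms cancel and isostasy reduces to e = (Σt_1 − Σt_2) − (Σ(ρt)_1 − Σ(ρt)_2) / ρ_m.
Σt_1 = 31.873 km; Σt_2 = 26.32 km; Σ(ρt)_1 = 85.0423488; Σ(ρt)_2 = 76.76056 (in km·g/cm³).
e = (31.873 − 26.32) − (85.0423488 − 76.76056) / 3.303 = 3.05 km.

3.05 km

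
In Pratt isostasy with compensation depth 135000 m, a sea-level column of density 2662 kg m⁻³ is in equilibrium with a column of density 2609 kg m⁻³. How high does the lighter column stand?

ρ_ref D = ρ (D + h) → h = D (ρ_ref − ρ)/ρ.
h = 135000 m × (2662 − 2609)/2609 = 2740 m.

2740 m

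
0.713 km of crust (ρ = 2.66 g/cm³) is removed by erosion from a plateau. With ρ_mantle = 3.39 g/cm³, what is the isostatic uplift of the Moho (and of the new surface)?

0.559 km

Unloading: uplift u = e ρ_c/ρ_m = 0.713 km × 2.66/3.39 = 0.559 km.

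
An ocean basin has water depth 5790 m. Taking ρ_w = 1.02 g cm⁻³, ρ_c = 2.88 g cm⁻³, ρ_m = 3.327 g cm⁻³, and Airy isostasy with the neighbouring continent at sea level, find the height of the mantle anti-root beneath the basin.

24100 m

Equating mass per unit area of the two columns: replacing crust with seawater at the top is compensated by replacing crust with mantle at the base: d (ρ_c − ρ_w) = a (ρ_m − ρ_c).
a = d (ρ_c − ρ_w)/(ρ_m − ρ_c) = 5790 m × 1.86/0.447 = 24100 m.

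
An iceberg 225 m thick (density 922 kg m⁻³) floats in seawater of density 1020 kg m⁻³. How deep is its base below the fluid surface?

203 m

Draft d = t ρ_obj/ρ_fluid = 225 m × 922/1020 = 203 m.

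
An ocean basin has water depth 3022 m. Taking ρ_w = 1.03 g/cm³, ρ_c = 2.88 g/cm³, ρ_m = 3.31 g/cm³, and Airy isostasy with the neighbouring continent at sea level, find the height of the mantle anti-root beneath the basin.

For local isostatic compensation: replacing crust with seawater at the top is compensated by replacing crust with mantle at the base: d (ρ_c − ρ_w) = a (ρ_m − ρ_c).
a = d (ρ_c − ρ_w)/(ρ_m − ρ_c) = 3022 m × 1.85/0.43 = 13000 m.

13000 m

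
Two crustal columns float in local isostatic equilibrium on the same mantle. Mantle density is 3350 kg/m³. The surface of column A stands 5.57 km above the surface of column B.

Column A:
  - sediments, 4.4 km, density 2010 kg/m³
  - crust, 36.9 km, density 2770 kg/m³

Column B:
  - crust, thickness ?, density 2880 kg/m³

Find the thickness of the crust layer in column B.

Take the compensation level at the base of the deeper column (depth z_c below the surface of column A) and equate Σ ρ_i t_i down to z_c; mantle fills any gap and the z_c terms cancel.
Column A: 4.4×2010 + 36.9×2770 + (z_c − 41.3)×3350
Column B: 5.57×0 + x×2880 + (z_c − 5.57 − 0 − x)×3350
The z_c×3350 term appears on both sides and cancels. Collect the known terms of each column as K = Σ(ρt)_known − 3350 × (depth of known layers): K_A = 111057 − 3350×41.3 = −27298; K_B = 0 − 3350×(5.57 + 0) = −18659.5.
Balance: K_A = K_B − x×(3350 − 2880), so x = (K_B − K_A)/(3350 − 2880) = 8638.5/470 = 18.4 km.

18.4 km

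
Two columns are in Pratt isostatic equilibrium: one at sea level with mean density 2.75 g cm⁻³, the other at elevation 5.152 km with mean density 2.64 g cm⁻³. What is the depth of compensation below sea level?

ρ_ref D = ρ (D + h) → D (ρ_ref − ρ) = ρ h.
D = ρ h/(ρ_ref − ρ) = 2.64 × 5.152 km/(2.75 − 2.64) = 124 km.

124 km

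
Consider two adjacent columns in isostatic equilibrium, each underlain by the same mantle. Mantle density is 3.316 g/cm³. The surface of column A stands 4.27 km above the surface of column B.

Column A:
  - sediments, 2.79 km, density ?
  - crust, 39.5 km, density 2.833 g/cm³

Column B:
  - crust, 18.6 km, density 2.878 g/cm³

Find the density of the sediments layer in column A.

2.16 g/cm³

Take the compensation level at the base of the deeper column (depth z_c below the surface of column A) and equate Σ ρ_i t_i down to z_c; mantle fills any gap and the z_c terms cancel.
Column A: 2.79×ρ + 39.5×2.833 + (z_c − 42.29)×3.316
Column B: 4.27×0 + 18.6×2.878 + (z_c − 4.27 − 18.6)×3.316
The z_c×3.316 term appears on both sides and cancels. Collect the known terms of each column as K = Σ(ρt)_known − 3.316 × (depth of known layers): K_A = 111.9035 − 3.316×42.29 = −28.33014; K_B = 53.5308 − 3.316×(4.27 + 18.6) = −22.30612.
Balance: K_A + 2.79×ρ = K_B, so ρ = (K_B − K_A)/2.79 = 6.02402/2.79 = 2.16 g/cm³.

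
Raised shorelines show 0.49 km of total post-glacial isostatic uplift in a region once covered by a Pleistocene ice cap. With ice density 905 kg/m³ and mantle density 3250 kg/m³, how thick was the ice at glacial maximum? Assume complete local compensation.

1.76 km

u = t ρ_ice/ρ_m → t = u ρ_m/ρ_ice = 0.49 km × 3250/905 = 1.76 km.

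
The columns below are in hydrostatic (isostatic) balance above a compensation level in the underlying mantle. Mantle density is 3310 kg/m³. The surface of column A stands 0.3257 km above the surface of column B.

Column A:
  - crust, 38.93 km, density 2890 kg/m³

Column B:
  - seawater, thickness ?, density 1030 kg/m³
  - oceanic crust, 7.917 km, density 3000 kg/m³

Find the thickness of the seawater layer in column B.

5.62 km

Take the compensation level at the base of the deeper column (depth z_c below the surface of column A) and equate Σ ρ_i t_i down to z_c; mantle fills any gap and the z_c terms cancel.
Column A: 38.93×2890 + (z_c − 38.93)×3310
Column B: 0.3257×0 + x×1030 + 7.917×3000 + (z_c − 0.3257 − 7.917 − x)×3310
The z_c×3310 term appears on both sides and cancels. Collect the known terms of each column as K = Σ(ρt)_known − 3310 × (depth of known layers): K_A = 112507.7 − 3310×38.93 = −16350.6; K_B = 23751 − 3310×(0.3257 + 7.917) = −3532.337.
Balance: K_A = K_B − x×(3310 − 1030), so x = (K_B − K_A)/(3310 − 1030) = 12818.3/2280 = 5.62 km.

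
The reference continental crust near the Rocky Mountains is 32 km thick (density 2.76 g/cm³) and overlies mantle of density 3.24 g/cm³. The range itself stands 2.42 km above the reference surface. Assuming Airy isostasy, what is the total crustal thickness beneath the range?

Root depth r = h ρ_c / (ρ_m − ρ_c) = 2.42 km × 2.76 / 0.48 = 13.91 km.
Total thickness = T + h + r = 32 km + 2.42 km + 13.91 km = 48.3 km.

48.3 km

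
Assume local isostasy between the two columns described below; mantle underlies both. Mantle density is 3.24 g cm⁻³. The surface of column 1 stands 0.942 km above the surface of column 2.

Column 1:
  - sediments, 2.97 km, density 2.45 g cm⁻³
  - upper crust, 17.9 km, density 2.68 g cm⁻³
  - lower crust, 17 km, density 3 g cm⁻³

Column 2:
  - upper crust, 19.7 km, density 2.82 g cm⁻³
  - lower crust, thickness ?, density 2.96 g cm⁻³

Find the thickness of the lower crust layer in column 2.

Take the compensation level at the base of the deeper column (depth z_c below the surface of column 1) and equate Σ ρ_i t_i down to z_c; mantle fills any gap and the z_c terms cancel.
Column 1: 2.97×2.45 + 17.9×2.68 + 17×3 + (z_c − 37.87)×3.24
Column 2: 0.942×0 + 19.7×2.82 + x×2.96 + (z_c − 0.942 − 19.7 − x)×3.24
The z_c×3.24 term appears on both sides and cancels. Collect the known terms of each column as K = Σ(ρt)_known − 3.24 × (depth of known layers): K_1 = 106.2485 − 3.24×37.87 = −16.4503; K_2 = 55.554 − 3.24×(0.942 + 19.7) = −11.32608.
Balance: K_1 = K_2 − x×(3.24 − 2.96), so x = (K_2 − K_1)/(3.24 − 2.96) = 5.12422/0.28 = 18.3 km.

18.3 km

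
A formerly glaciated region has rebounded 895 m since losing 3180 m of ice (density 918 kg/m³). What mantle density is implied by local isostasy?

ρ_m = ρ_ice t / u = 918 × 3180 m/895 m = 3260 kg/m³.

3260 kg/m³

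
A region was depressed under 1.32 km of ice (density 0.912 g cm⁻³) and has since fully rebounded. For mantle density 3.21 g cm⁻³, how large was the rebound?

Removing the load lets mantle flow back in; uplift u satisfies ρ_ice t = ρ_m u.
u = t ρ_ice/ρ_m = 1.32 km × 0.912/3.21 = 0.375 km.

0.375 km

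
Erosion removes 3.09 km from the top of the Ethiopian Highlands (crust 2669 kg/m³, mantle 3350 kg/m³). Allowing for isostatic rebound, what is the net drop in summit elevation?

0.628 km

Rebound u = e ρ_c/ρ_m = 3.09 km × 2669/3350 = 2.462 km.
Net surface drop = e − u = 3.09 km − 2.462 km = e (ρ_m − ρ_c)/ρ_m = 0.628 km.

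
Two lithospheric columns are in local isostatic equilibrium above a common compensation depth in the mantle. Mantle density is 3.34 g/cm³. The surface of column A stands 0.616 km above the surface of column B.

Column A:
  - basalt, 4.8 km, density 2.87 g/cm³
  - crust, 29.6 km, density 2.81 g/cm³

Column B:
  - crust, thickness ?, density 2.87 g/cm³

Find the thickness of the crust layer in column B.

33.8 km

Take the compensation level at the base of the deeper column (depth z_c below the surface of column A) and equate Σ ρ_i t_i down to z_c; mantle fills any gap and the z_c terms cancel.
Column A: 4.8×2.87 + 29.6×2.81 + (z_c − 34.4)×3.34
Column B: 0.616×0 + x×2.87 + (z_c − 0.616 − 0 − x)×3.34
The z_c×3.34 term appears on both sides and cancels. Collect the known terms of each column as K = Σ(ρt)_known − 3.34 × (depth of known layers): K_A = 96.952 − 3.34×34.4 = −17.944; K_B = 0 − 3.34×(0.616 + 0) = −2.05744.
Balance: K_A = K_B − x×(3.34 − 2.87), so x = (K_B − K_A)/(3.34 − 2.87) = 15.8866/0.47 = 33.8 km.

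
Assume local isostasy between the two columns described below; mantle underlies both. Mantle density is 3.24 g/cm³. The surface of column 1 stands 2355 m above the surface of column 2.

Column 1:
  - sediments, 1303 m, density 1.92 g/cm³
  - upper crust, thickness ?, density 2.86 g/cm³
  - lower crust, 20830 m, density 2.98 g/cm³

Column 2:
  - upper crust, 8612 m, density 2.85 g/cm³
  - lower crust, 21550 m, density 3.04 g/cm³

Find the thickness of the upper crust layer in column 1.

Take the compensation level at the base of the deeper column (depth z_c below the surface of column 1) and equate Σ ρ_i t_i down to z_c; mantle fills any gap and the z_c terms cancel.
Column 1: 1303×1.92 + x×2.86 + 20830×2.98 + (z_c − 22133 − x)×3.24
Column 2: 2355×0 + 8612×2.85 + 21550×3.04 + (z_c − 2355 − 30162)×3.24
The z_c×3.24 term appears on both sides and cancels. Collect the known terms of each column as K = Σ(ρt)_known − 3.24 × (depth of known layers): K_1 = 64575.16 − 3.24×22133 = −7135.76; K_2 = 90056.2 − 3.24×(2355 + 30162) = −15298.88.
Balance: K_1 − x×(3.24 − 2.86) = K_2, so x = (K_1 − K_2)/(3.24 − 2.86) = 8163.12/0.38 = 21500 m.

21500 m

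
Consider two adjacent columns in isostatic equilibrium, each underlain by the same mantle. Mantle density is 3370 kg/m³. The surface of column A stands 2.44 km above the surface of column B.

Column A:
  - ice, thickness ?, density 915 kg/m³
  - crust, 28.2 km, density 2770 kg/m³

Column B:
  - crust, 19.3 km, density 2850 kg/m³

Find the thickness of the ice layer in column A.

Take the compensation level at the base of the deeper column (depth z_c below the surface of column A) and equate Σ ρ_i t_i down to z_c; mantle fills any gap and the z_c terms cancel.
Column A: x×915 + 28.2×2770 + (z_c − 28.2 − x)×3370
Column B: 2.44×0 + 19.3×2850 + (z_c − 2.44 − 19.3)×3370
The z_c×3370 term appears on both sides and cancels. Collect the known terms of each column as K = Σ(ρt)_known − 3370 × (depth of known layers): K_A = 78114 − 3370×28.2 = −16920; K_B = 55005 − 3370×(2.44 + 19.3) = −18258.8.
Balance: K_A − x×(3370 − 915) = K_B, so x = (K_A − K_B)/(3370 − 915) = 1338.8/2455 = 0.545 km.

0.545 km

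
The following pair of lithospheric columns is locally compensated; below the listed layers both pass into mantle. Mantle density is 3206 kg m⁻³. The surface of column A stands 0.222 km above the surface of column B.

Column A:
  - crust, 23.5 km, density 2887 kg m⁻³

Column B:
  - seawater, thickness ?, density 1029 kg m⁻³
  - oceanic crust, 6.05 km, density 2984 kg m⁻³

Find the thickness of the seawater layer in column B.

2.5 km

Take the compensation level at the base of the deeper column (depth z_c below the surface of column A) and equate Σ ρ_i t_i down to z_c; mantle fills any gap and the z_c terms cancel.
Column A: 23.5×2887 + (z_c − 23.5)×3206
Column B: 0.222×0 + x×1029 + 6.05×2984 + (z_c − 0.222 − 6.05 − x)×3206
The z_c×3206 term appears on both sides and cancels. Collect the known terms of each column as K = Σ(ρt)_known − 3206 × (depth of known layers): K_A = 67844.5 − 3206×23.5 = −7496.5; K_B = 18053.2 − 3206×(0.222 + 6.05) = −2054.832.
Balance: K_A = K_B − x×(3206 − 1029), so x = (K_B − K_A)/(3206 − 1029) = 5441.67/2177 = 2.5 km.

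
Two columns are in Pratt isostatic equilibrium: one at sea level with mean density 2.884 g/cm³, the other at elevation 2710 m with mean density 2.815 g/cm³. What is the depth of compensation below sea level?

111000 m

ρ_ref D = ρ (D + h) → D (ρ_ref − ρ) = ρ h.
D = ρ h/(ρ_ref − ρ) = 2.815 × 2710 m/(2.884 − 2.815) = 111000 m.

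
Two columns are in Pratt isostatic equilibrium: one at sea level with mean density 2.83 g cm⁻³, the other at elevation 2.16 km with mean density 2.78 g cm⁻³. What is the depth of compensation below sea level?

120 km

ρ_ref D = ρ (D + h) → D (ρ_ref − ρ) = ρ h.
D = ρ h/(ρ_ref − ρ) = 2.78 × 2.16 km/(2.83 − 2.78) = 120 km.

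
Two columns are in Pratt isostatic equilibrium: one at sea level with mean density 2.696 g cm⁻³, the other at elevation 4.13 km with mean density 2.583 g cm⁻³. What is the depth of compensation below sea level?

ρ_ref D = ρ (D + h) → D (ρ_ref − ρ) = ρ h.
D = ρ h/(ρ_ref − ρ) = 2.583 × 4.13 km/(2.696 − 2.583) = 94.4 km.

94.4 km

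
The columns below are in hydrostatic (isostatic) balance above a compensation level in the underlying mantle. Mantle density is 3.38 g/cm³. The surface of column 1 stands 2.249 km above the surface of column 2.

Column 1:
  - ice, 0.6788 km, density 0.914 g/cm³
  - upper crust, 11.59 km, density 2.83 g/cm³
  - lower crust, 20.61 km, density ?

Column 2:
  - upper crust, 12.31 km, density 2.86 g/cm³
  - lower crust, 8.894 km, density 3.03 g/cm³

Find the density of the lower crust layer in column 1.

Take the compensation level at the base of the deeper column (depth z_c below the surface of column 1) and equate Σ ρ_i t_i down to z_c; mantle fills any gap and the z_c terms cancel.
Column 1: 0.6788×0.914 + 11.59×2.83 + 20.61×ρ + (z_c − 32.8788)×3.38
Column 2: 2.249×0 + 12.31×2.86 + 8.894×3.03 + (z_c − 2.249 − 21.204)×3.38
The z_c×3.38 term appears on both sides and cancels. Collect the known terms of each column as K = Σ(ρt)_known − 3.38 × (depth of known layers): K_1 = 33.4201232 − 3.38×32.8788 = −77.7102208; K_2 = 62.15542 − 3.38×(2.249 + 21.204) = −17.11572.
Balance: K_1 + 20.61×ρ = K_2, so ρ = (K_2 − K_1)/20.61 = 60.5945/20.61 = 2.94 g/cm³.

2.94 g/cm³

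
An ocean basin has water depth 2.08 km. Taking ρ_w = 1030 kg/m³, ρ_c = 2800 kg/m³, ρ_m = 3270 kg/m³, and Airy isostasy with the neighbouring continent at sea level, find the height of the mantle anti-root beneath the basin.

By Archimedes' principle applied to the lithosphere: replacing crust with seawater at the top is compensated by replacing crust with mantle at the base: d (ρ_c − ρ_w) = a (ρ_m − ρ_c).
a = d (ρ_c − ρ_w)/(ρ_m − ρ_c) = 2.08 km × 1770/470 = 7.83 km.

7.83 km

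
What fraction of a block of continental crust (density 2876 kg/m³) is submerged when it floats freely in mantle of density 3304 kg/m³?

Submerged fraction = ρ_obj/ρ_fluid = 2876/3304 = 87%.

87%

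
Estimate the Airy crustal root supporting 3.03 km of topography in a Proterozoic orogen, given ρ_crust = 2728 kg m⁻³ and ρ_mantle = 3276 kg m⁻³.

15.1 km

Balancing pressure at the compensation depth: the weight of the topography is balanced by the buoyancy of the root, ρ_c h = (ρ_m − ρ_c) r.
r = h · ρ_c / (ρ_m − ρ_c) = 3.03 km × 2728 / (3276 − 2728) = 15.1 km.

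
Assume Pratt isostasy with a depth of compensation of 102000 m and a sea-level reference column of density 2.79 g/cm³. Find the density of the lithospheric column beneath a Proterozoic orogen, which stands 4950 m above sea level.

Pratt balance: ρ_ref D = ρ (D + h).
ρ = ρ_ref D/(D + h) = 2.79 × 102000 m/(102000 m + 4950 m) = 2.66 g/cm³.

2.66 g/cm³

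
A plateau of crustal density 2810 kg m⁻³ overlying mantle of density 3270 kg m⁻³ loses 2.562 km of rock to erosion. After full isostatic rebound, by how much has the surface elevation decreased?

0.36 km

Rebound u = e ρ_c/ρ_m = 2.562 km × 2810/3270 = 2.202 km.
Net surface drop = e − u = 2.562 km − 2.202 km = e (ρ_m − ρ_c)/ρ_m = 0.36 km.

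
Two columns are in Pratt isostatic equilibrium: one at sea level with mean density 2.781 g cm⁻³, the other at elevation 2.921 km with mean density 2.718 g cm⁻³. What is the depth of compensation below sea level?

126 km

ρ_ref D = ρ (D + h) → D (ρ_ref − ρ) = ρ h.
D = ρ h/(ρ_ref − ρ) = 2.718 × 2.921 km/(2.781 − 2.718) = 126 km.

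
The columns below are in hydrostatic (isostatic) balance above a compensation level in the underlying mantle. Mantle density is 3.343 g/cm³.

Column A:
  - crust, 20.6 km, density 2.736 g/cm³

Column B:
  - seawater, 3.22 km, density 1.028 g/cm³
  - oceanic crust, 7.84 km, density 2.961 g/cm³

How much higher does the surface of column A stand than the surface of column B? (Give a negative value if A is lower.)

0.615 km

For any compensation level in the mantle, the mantle terms cancel and isostasy reduces to e = (Σt_A − Σt_B) − (Σ(ρt)_A − Σ(ρt)_B) / ρ_m.
Σt_A = 20.6 km; Σt_B = 11.06 km; Σ(ρt)_A = 56.3616; Σ(ρt)_B = 26.5244 (in km·g/cm³).
e = (20.6 − 11.06) − (56.3616 − 26.5244) / 3.343 = 0.615 km.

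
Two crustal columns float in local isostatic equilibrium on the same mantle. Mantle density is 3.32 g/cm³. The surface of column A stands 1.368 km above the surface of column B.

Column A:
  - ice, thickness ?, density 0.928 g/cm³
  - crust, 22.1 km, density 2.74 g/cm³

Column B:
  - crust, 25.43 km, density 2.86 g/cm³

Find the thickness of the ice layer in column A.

Take the compensation level at the base of the deeper column (depth z_c below the surface of column A) and equate Σ ρ_i t_i down to z_c; mantle fills any gap and the z_c terms cancel.
Column A: x×0.928 + 22.1×2.74 + (z_c − 22.1 − x)×3.32
Column B: 1.368×0 + 25.43×2.86 + (z_c − 1.368 − 25.43)×3.32
The z_c×3.32 term appears on both sides and cancels. Collect the known terms of each column as K = Σ(ρt)_known − 3.32 × (depth of known layers): K_A = 60.554 − 3.32×22.1 = −12.818; K_B = 72.7298 − 3.32×(1.368 + 25.43) = −16.23956.
Balance: K_A − x×(3.32 − 0.928) = K_B, so x = (K_A − K_B)/(3.32 − 0.928) = 3.42156/2.392 = 1.43 km.

1.43 km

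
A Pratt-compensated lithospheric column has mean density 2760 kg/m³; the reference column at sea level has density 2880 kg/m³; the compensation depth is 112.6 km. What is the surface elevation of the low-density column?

ρ_ref D = ρ (D + h) → h = D (ρ_ref − ρ)/ρ.
h = 112.6 km × (2880 − 2760)/2760 = 4.9 km.

4.9 km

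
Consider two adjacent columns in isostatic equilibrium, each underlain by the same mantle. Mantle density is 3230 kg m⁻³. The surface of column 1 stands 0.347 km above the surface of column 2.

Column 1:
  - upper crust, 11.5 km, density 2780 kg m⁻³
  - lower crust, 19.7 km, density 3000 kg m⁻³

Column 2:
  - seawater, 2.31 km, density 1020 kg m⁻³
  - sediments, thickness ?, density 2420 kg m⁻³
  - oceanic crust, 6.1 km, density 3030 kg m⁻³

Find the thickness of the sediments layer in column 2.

2.79 km

Take the compensation level at the base of the deeper column (depth z_c below the surface of column 1) and equate Σ ρ_i t_i down to z_c; mantle fills any gap and the z_c terms cancel.
Column 1: 11.5×2780 + 19.7×3000 + (z_c − 31.2)×3230
Column 2: 0.347×0 + 2.31×1020 + x×2420 + 6.1×3030 + (z_c − 0.347 − 8.41 − x)×3230
The z_c×3230 term appears on both sides and cancels. Collect the known terms of each column as K = Σ(ρt)_known − 3230 × (depth of known layers): K_1 = 91070 − 3230×31.2 = −9706; K_2 = 20839.2 − 3230×(0.347 + 8.41) = −7445.91.
Balance: K_1 = K_2 − x×(3230 − 2420), so x = (K_2 − K_1)/(3230 − 2420) = 2260.09/810 = 2.79 km.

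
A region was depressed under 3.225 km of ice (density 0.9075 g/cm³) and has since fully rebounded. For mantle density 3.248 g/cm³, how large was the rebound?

Removing the load lets mantle flow back in; uplift u satisfies ρ_ice t = ρ_m u.
u = t ρ_ice/ρ_m = 3.225 km × 0.9075/3.248 = 0.901 km.

0.901 km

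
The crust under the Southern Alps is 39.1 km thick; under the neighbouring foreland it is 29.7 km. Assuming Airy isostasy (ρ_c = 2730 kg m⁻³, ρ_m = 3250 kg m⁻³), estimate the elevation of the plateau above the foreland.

Excess crust Δ = 39.1 km − 29.7 km = 9.4 km, split between elevation h and root r with h + r = Δ.
Airy balance ρ_c h = (ρ_m − ρ_c) r gives r = h ρ_c/(ρ_m − ρ_c), so h (1 + ρ_c/(ρ_m − ρ_c)) = Δ, i.e. h = Δ (ρ_m − ρ_c)/ρ_m.
h = 9.4 km × 520/3250 = 1.5 km.

1.5 km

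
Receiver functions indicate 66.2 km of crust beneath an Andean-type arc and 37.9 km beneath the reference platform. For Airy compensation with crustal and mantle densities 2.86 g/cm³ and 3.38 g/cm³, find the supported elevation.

Excess crust Δ = 66.2 km − 37.9 km = 28.3 km, split between elevation h and root r with h + r = Δ.
Airy balance ρ_c h = (ρ_m − ρ_c) r gives r = h ρ_c/(ρ_m − ρ_c), so h (1 + ρ_c/(ρ_m − ρ_c)) = Δ, i.e. h = Δ (ρ_m − ρ_c)/ρ_m.
h = 28.3 km × 0.52/3.38 = 4.35 km.

4.35 km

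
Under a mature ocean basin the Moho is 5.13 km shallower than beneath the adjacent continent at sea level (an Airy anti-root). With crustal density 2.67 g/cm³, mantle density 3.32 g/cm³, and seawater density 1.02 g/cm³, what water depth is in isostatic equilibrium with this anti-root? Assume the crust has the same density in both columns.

2.02 km

Replacing a thickness d of crust by seawater at the top must be balanced by replacing crust with mantle at the base: d (ρ_c − ρ_w) = a (ρ_m − ρ_c).
d = a (ρ_m − ρ_c)/(ρ_c − ρ_w) = 5.13 km × 0.65/1.65 = 2.02 km.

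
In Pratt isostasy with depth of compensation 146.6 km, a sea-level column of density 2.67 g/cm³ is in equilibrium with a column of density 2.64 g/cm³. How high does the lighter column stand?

ρ_ref D = ρ (D + h) → h = D (ρ_ref − ρ)/ρ.
h = 146.6 km × (2.67 − 2.64)/2.64 = 1.67 km.

1.67 km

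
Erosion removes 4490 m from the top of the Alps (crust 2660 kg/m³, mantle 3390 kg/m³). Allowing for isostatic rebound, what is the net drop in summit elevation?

967 m

Rebound u = e ρ_c/ρ_m = 4490 m × 2660/3390 = 3523 m.
Net surface drop = e − u = 4490 m − 3523 m = e (ρ_m − ρ_c)/ρ_m = 967 m.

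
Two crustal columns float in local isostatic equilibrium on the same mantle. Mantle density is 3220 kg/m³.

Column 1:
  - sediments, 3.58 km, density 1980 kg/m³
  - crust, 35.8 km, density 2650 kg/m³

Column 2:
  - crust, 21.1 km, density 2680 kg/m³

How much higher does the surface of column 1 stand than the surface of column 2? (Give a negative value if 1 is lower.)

For any compensation level in the mantle, the mantle terms cancel and isostasy reduces to e = (Σt_1 − Σt_2) − (Σ(ρt)_1 − Σ(ρt)_2) / ρ_m.
Σt_1 = 39.38 km; Σt_2 = 21.1 km; Σ(ρt)_1 = 101958.4; Σ(ρt)_2 = 56548 (in km·kg/m³).
e = (39.38 − 21.1) − (101958.4 − 56548) / 3220 = 4.18 km.

4.18 km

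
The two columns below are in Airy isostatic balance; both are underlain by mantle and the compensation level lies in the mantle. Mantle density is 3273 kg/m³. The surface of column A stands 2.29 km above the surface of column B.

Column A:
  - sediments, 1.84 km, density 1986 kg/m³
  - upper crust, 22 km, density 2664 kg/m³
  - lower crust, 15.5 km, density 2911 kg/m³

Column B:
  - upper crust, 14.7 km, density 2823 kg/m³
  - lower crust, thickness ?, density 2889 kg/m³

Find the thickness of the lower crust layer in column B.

Take the compensation level at the base of the deeper column (depth z_c below the surface of column A) and equate Σ ρ_i t_i down to z_c; mantle fills any gap and the z_c terms cancel.
Column A: 1.84×1986 + 22×2664 + 15.5×2911 + (z_c − 39.34)×3273
Column B: 2.29×0 + 14.7×2823 + x×2889 + (z_c − 2.29 − 14.7 − x)×3273
The z_c×3273 term appears on both sides and cancels. Collect the known terms of each column as K = Σ(ρt)_known − 3273 × (depth of known layers): K_A = 107382.74 − 3273×39.34 = −21377.08; K_B = 41498.1 − 3273×(2.29 + 14.7) = −14110.17.
Balance: K_A = K_B − x×(3273 − 2889), so x = (K_B − K_A)/(3273 − 2889) = 7266.91/384 = 18.9 km.

18.9 km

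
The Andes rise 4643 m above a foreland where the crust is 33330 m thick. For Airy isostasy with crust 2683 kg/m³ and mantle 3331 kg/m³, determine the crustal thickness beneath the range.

57200 m

Root depth r = h ρ_c / (ρ_m − ρ_c) = 4643 m × 2683 / 648 = 19220 m.
Total thickness = T + h + r = 33330 m + 4643 m + 19220 m = 57200 m.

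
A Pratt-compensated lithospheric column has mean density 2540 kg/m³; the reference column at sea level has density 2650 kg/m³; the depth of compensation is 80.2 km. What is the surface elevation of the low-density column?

3.47 km

ρ_ref D = ρ (D + h) → h = D (ρ_ref − ρ)/ρ.
h = 80.2 km × (2650 − 2540)/2540 = 3.47 km.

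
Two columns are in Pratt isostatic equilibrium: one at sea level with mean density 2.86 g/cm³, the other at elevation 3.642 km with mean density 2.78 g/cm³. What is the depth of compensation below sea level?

127 km

ρ_ref D = ρ (D + h) → D (ρ_ref − ρ) = ρ h.
D = ρ h/(ρ_ref − ρ) = 2.78 × 3.642 km/(2.86 − 2.78) = 127 km.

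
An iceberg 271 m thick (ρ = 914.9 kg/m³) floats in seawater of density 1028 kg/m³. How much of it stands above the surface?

29.8 m

Floating equilibrium: submerged depth d = t ρ_obj/ρ_fluid = 271 m × 914.9/1028 = 241.2 m.
Freeboard = t − d = 271 m − 241.2 m = 29.8 m.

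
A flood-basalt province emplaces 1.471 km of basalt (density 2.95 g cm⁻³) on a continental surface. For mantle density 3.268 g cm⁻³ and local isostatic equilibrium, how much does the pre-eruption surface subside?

Subaerial loading: s = t ρ_load / ρ_m.
s = 1.471 km × 2.95/3.268 = 1.33 km.

1.33 km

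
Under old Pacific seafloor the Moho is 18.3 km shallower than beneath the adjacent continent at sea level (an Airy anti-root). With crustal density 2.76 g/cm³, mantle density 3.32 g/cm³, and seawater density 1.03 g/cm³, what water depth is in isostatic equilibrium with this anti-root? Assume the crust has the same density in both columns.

5.92 km

Replacing a thickness d of crust by seawater at the top must be balanced by replacing crust with mantle at the base: d (ρ_c − ρ_w) = a (ρ_m − ρ_c).
d = a (ρ_m − ρ_c)/(ρ_c − ρ_w) = 18.3 km × 0.56/1.73 = 5.92 km.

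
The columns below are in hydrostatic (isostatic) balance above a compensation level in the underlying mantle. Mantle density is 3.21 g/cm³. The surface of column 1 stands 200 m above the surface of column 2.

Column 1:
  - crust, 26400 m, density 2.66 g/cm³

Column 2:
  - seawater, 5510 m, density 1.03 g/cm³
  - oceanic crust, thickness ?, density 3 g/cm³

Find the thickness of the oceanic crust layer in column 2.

Take the compensation level at the base of the deeper column (depth z_c below the surface of column 1) and equate Σ ρ_i t_i down to z_c; mantle fills any gap and the z_c terms cancel.
Column 1: 26400×2.66 + (z_c − 26400)×3.21
Column 2: 200×0 + 5510×1.03 + x×3 + (z_c − 200 − 5510 − x)×3.21
The z_c×3.21 term appears on both sides and cancels. Collect the known terms of each column as K = Σ(ρt)_known − 3.21 × (depth of known layers): K_1 = 70224 − 3.21×26400 = −14520; K_2 = 5675.3 − 3.21×(200 + 5510) = −12653.8.
Balance: K_1 = K_2 − x×(3.21 − 3), so x = (K_2 − K_1)/(3.21 − 3) = 1866.2/0.21 = 8890 m.

8890 m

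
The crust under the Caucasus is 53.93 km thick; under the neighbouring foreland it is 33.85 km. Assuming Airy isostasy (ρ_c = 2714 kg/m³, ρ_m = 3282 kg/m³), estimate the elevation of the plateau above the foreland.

3.48 km

Excess crust Δ = 53.93 km − 33.85 km = 20.08 km, split between elevation h and root r with h + r = Δ.
Airy balance ρ_c h = (ρ_m − ρ_c) r gives r = h ρ_c/(ρ_m − ρ_c), so h (1 + ρ_c/(ρ_m − ρ_c)) = Δ, i.e. h = Δ (ρ_m − ρ_c)/ρ_m.
h = 20.08 km × 568/3282 = 3.48 km.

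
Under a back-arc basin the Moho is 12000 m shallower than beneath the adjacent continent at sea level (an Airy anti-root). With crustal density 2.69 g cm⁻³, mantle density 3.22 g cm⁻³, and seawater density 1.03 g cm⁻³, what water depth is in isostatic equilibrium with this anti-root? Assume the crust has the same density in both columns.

Replacing a thickness d of crust by seawater at the top must be balanced by replacing crust with mantle at the base: d (ρ_c − ρ_w) = a (ρ_m − ρ_c).
d = a (ρ_m − ρ_c)/(ρ_c − ρ_w) = 12000 m × 0.53/1.66 = 3830 m.

3830 m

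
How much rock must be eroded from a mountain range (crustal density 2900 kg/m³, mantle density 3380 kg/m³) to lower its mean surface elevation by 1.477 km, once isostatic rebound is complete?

10.4 km

Net drop Δ = e − u = e − e ρ_c/ρ_m = e (ρ_m − ρ_c)/ρ_m.
e = Δ ρ_m/(ρ_m − ρ_c) = 1.477 km × 3380/480 = 10.4 km.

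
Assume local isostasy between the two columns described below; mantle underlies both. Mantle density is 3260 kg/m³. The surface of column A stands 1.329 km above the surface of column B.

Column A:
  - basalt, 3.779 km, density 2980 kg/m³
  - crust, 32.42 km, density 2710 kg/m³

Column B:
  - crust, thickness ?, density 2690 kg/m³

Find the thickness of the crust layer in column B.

25.5 km

Take the compensation level at the base of the deeper column (depth z_c below the surface of column A) and equate Σ ρ_i t_i down to z_c; mantle fills any gap and the z_c terms cancel.
Column A: 3.779×2980 + 32.42×2710 + (z_c − 36.199)×3260
Column B: 1.329×0 + x×2690 + (z_c − 1.329 − 0 − x)×3260
The z_c×3260 term appears on both sides and cancels. Collect the known terms of each column as K = Σ(ρt)_known − 3260 × (depth of known layers): K_A = 99119.62 − 3260×36.199 = −18889.12; K_B = 0 − 3260×(1.329 + 0) = −4332.54.
Balance: K_A = K_B − x×(3260 − 2690), so x = (K_B − K_A)/(3260 − 2690) = 14556.6/570 = 25.5 km.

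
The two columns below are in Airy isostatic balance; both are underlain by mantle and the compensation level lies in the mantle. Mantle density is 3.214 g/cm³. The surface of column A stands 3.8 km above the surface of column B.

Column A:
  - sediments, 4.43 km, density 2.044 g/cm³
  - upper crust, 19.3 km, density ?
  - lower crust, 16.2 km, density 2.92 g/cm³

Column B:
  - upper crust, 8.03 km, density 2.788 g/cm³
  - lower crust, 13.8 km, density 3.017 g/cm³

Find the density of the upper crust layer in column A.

Take the compensation level at the base of the deeper column (depth z_c below the surface of column A) and equate Σ ρ_i t_i down to z_c; mantle fills any gap and the z_c terms cancel.
Column A: 4.43×2.044 + 19.3×ρ + 16.2×2.92 + (z_c − 39.93)×3.214
Column B: 3.8×0 + 8.03×2.788 + 13.8×3.017 + (z_c − 3.8 − 21.83)×3.214
The z_c×3.214 term appears on both sides and cancels. Collect the known terms of each column as K = Σ(ρt)_known − 3.214 × (depth of known layers): K_A = 56.35892 − 3.214×39.93 = −71.9761; K_B = 64.02224 − 3.214×(3.8 + 21.83) = −18.35258.
Balance: K_A + 19.3×ρ = K_B, so ρ = (K_B − K_A)/19.3 = 53.6235/19.3 = 2.78 g/cm³.

2.78 g/cm³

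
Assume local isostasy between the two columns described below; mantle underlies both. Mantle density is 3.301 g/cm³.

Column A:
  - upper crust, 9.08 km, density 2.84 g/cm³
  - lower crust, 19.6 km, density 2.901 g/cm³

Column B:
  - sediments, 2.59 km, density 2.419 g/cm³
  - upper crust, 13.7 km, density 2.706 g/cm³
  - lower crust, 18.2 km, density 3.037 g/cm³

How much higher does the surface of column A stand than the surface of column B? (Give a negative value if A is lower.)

For any compensation level in the mantle, the mantle terms cancel and isostasy reduces to e = (Σt_A − Σt_B) − (Σ(ρt)_A − Σ(ρt)_B) / ρ_m.
Σt_A = 28.68 km; Σt_B = 34.49 km; Σ(ρt)_A = 82.6468; Σ(ρt)_B = 98.61081 (in km·g/cm³).
e = (28.68 − 34.49) − (82.6468 − 98.61081) / 3.301 = −0.974 km.

−0.974 km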